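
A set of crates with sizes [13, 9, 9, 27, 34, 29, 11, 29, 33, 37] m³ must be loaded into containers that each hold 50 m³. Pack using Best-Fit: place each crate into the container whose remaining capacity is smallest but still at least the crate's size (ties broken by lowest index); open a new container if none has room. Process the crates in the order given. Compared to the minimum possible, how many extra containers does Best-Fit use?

Best-Fit: [13,9,9] [27] [34,11] [29] [29] [33] [37] → 7 containers.
6 crates exceed 25 m³ (half the capacity), and no two of those can share a container, so at least 6 containers are needed.
An optimal packing achieves that bound: [37,13] [34,11] [33,9] [29,9] [29] [27] → 6 containers.
Excess: 7 − 6 = 1.

1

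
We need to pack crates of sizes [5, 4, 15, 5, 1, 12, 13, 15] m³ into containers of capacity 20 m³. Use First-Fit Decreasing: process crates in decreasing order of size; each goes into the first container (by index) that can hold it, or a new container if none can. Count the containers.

4

Sorted descending: 15, 15, 13, 12, 5, 5, 4, 1.
15 m³ → container 1 (remaining 5 m³)
15 m³ → container 2 (remaining 5 m³)
13 m³ → container 3 (remaining 7 m³)
12 m³ → container 4 (remaining 8 m³)
5 m³ → container 1 (remaining 0 m³)
5 m³ → container 2 (remaining 0 m³)
4 m³ → container 3 (remaining 3 m³)
1 m³ → container 3 (remaining 2 m³)
Final containers: [15,5] [15,5] [13,4,1] [12].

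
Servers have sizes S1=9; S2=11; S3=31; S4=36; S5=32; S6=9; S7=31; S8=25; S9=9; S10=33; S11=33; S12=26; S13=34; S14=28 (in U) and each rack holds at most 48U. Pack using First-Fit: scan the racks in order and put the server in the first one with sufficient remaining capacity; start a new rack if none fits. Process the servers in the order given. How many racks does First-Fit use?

Put S1 (9U) in rack 1; 39U remain.
Put S2 (11U) in rack 1; 28U remain.
Put S3 (31U) in rack 2; 17U remain.
Put S4 (36U) in rack 3; 12U remain.
Put S5 (32U) in rack 4; 16U remain.
Put S6 (9U) in rack 1; 19U remain.
Put S7 (31U) in rack 5; 17U remain.
Put S8 (25U) in rack 6; 23U remain.
Put S9 (9U) in rack 1; 10U remain.
Put S10 (33U) in rack 7; 15U remain.
Put S11 (33U) in rack 8; 15U remain.
Put S12 (26U) in rack 9; 22U remain.
Put S13 (34U) in rack 10; 14U remain.
Put S14 (28U) in rack 11; 20U remain.
Final racks: [9,11,9,9] [31] [36] [32] [31] [25] [33] [33] [26] [34] [28].

11 racks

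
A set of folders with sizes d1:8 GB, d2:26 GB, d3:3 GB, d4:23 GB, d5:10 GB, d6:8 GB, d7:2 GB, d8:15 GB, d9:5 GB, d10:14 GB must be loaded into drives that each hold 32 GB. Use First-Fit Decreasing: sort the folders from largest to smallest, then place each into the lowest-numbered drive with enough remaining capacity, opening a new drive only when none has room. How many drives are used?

4 drives

Sorted descending: 26, 23, 15, 14, 10, 8, 8, 5, 3, 2.
26 GB → drive 1 (remaining 6 GB)
23 GB → drive 2 (remaining 9 GB)
15 GB → drive 3 (remaining 17 GB)
14 GB → drive 3 (remaining 3 GB)
10 GB → drive 4 (remaining 22 GB)
8 GB → drive 2 (remaining 1 GB)
8 GB → drive 4 (remaining 14 GB)
5 GB → drive 1 (remaining 1 GB)
3 GB → drive 3 (remaining 0 GB)
2 GB → drive 4 (remaining 12 GB)
Final drives: [26,5] [23,8] [15,14,3] [10,8,2].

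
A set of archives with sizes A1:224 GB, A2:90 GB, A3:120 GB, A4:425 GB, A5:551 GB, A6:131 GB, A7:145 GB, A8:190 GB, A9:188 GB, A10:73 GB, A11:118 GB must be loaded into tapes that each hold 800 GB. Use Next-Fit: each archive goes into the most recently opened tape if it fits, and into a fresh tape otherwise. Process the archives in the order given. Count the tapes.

4 tapes

tape 1: place A1 (224 GB), 576 GB left
tape 1: place A2 (90 GB), 486 GB left
tape 1: place A3 (120 GB), 366 GB left
tape 2: place A4 (425 GB), 375 GB left
tape 3: place A5 (551 GB), 249 GB left
tape 3: place A6 (131 GB), 118 GB left
tape 4: place A7 (145 GB), 655 GB left
tape 4: place A8 (190 GB), 465 GB left
tape 4: place A9 (188 GB), 277 GB left
tape 4: place A10 (73 GB), 204 GB left
tape 4: place A11 (118 GB), 86 GB left
Final tapes: [224,90,120] [425] [551,131] [145,190,188,73,118].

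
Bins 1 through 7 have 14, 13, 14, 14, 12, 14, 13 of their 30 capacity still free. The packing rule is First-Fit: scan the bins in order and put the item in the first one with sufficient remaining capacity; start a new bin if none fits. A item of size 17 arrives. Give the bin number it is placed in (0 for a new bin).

0

No bin has ≥ 17 free, so a new bin is opened.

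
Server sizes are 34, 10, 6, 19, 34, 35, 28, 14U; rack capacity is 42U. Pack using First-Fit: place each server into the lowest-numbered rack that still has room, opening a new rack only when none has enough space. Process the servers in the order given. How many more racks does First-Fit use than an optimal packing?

0

First-Fit: [34,6] [10,19] [34] [35] [28,14] → 5 racks.
Total size 180U; any packing needs at least ⌈180/42⌉ = 5 racks.
So 5 is already optimal.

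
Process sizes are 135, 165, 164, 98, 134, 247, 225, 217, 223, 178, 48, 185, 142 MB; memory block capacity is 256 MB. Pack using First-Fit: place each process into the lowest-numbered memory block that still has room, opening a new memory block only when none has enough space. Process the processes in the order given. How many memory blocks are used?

11 memory blocks

memory block 1: place 135 MB, 121 MB left
memory block 2: place 165 MB, 91 MB left
memory block 3: place 164 MB, 92 MB left
memory block 1: place 98 MB, 23 MB left
memory block 4: place 134 MB, 122 MB left
memory block 5: place 247 MB, 9 MB left
memory block 6: place 225 MB, 31 MB left
memory block 7: place 217 MB, 39 MB left
memory block 8: place 223 MB, 33 MB left
memory block 9: place 178 MB, 78 MB left
memory block 2: place 48 MB, 43 MB left
memory block 10: place 185 MB, 71 MB left
memory block 11: place 142 MB, 114 MB left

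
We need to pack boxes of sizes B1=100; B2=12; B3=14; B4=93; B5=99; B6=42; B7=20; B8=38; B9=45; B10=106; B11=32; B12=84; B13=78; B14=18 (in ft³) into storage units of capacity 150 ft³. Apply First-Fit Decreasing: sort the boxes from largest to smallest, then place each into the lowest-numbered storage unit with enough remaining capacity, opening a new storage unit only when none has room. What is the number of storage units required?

Sorted descending: 106, 100, 99, 93, 84, 78, 45, 42, 38, 32, 20, 18, 14, 12.
106 ft³ → storage unit 1 (remaining 44 ft³)
100 ft³ → storage unit 2 (remaining 50 ft³)
99 ft³ → storage unit 3 (remaining 51 ft³)
93 ft³ → storage unit 4 (remaining 57 ft³)
84 ft³ → storage unit 5 (remaining 66 ft³)
78 ft³ → storage unit 6 (remaining 72 ft³)
45 ft³ → storage unit 2 (remaining 5 ft³)
42 ft³ → storage unit 1 (remaining 2 ft³)
38 ft³ → storage unit 3 (remaining 13 ft³)
32 ft³ → storage unit 4 (remaining 25 ft³)
20 ft³ → storage unit 4 (remaining 5 ft³)
18 ft³ → storage unit 5 (remaining 48 ft³)
14 ft³ → storage unit 5 (remaining 34 ft³)
12 ft³ → storage unit 3 (remaining 1 ft³)

6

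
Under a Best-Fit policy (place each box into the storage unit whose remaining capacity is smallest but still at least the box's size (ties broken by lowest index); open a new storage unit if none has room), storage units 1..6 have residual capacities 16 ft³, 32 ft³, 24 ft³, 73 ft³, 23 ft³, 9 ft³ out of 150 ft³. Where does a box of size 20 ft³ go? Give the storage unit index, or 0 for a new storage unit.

5

Storage units with room: storage unit 2 (32 ft³), storage unit 3 (24 ft³), storage unit 4 (73 ft³), storage unit 5 (23 ft³).
Tightest fit is storage unit 5 with 23 ft³ free.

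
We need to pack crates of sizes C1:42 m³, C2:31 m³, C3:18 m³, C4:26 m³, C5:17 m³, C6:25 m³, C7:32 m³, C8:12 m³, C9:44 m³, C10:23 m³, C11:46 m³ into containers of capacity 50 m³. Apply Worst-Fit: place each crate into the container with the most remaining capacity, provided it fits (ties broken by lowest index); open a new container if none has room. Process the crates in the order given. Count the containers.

8

Put C1 (42 m³) in container 1; 8 m³ remain.
Put C2 (31 m³) in container 2; 19 m³ remain.
Put C3 (18 m³) in container 2; 1 m³ remain.
Put C4 (26 m³) in container 3; 24 m³ remain.
Put C5 (17 m³) in container 3; 7 m³ remain.
Put C6 (25 m³) in container 4; 25 m³ remain.
Put C7 (32 m³) in container 5; 18 m³ remain.
Put C8 (12 m³) in container 4; 13 m³ remain.
Put C9 (44 m³) in container 6; 6 m³ remain.
Put C10 (23 m³) in container 7; 27 m³ remain.
Put C11 (46 m³) in container 8; 4 m³ remain.
Final containers: [42] [31,18] [26,17] [25,12] [32] [44] [23] [46].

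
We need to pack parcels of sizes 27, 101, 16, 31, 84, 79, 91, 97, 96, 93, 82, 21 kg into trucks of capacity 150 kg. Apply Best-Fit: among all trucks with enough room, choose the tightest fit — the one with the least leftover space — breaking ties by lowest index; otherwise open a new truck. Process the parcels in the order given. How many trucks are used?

8

27 kg → truck 1 (remaining 123 kg)
101 kg → truck 1 (remaining 22 kg)
16 kg → truck 1 (remaining 6 kg)
31 kg → truck 2 (remaining 119 kg)
84 kg → truck 2 (remaining 35 kg)
79 kg → truck 3 (remaining 71 kg)
91 kg → truck 4 (remaining 59 kg)
97 kg → truck 5 (remaining 53 kg)
96 kg → truck 6 (remaining 54 kg)
93 kg → truck 7 (remaining 57 kg)
82 kg → truck 8 (remaining 68 kg)
21 kg → truck 2 (remaining 14 kg)
Final trucks: [27,101,16] [31,84,21] [79] [91] [97] [96] [93] [82].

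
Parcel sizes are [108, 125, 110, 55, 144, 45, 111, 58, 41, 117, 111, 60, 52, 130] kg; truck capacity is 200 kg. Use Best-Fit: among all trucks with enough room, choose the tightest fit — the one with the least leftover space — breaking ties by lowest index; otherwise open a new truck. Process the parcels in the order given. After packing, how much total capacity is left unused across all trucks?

333

108 kg → truck 1 (remaining 92 kg)
125 kg → truck 2 (remaining 75 kg)
110 kg → truck 3 (remaining 90 kg)
55 kg → truck 2 (remaining 20 kg)
144 kg → truck 4 (remaining 56 kg)
45 kg → truck 4 (remaining 11 kg)
111 kg → truck 5 (remaining 89 kg)
58 kg → truck 5 (remaining 31 kg)
41 kg → truck 3 (remaining 49 kg)
117 kg → truck 6 (remaining 83 kg)
111 kg → truck 7 (remaining 89 kg)
60 kg → truck 6 (remaining 23 kg)
52 kg → truck 7 (remaining 37 kg)
130 kg → truck 8 (remaining 70 kg)
8 trucks × 200 kg = 1600 kg; used 1267 kg; unused 333 kg.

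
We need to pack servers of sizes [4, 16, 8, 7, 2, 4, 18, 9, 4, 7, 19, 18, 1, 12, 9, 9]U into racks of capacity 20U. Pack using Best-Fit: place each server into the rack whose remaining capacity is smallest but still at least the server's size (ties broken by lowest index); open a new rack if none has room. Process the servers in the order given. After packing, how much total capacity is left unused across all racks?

rack 1: place 4U, 16U left
rack 1: place 16U, 0U left
rack 2: place 8U, 12U left
rack 2: place 7U, 5U left
rack 2: place 2U, 3U left
rack 3: place 4U, 16U left
rack 4: place 18U, 2U left
rack 3: place 9U, 7U left
rack 3: place 4U, 3U left
rack 5: place 7U, 13U left
rack 6: place 19U, 1U left
rack 7: place 18U, 2U left
rack 6: place 1U, 0U left
rack 5: place 12U, 1U left
rack 8: place 9U, 11U left
rack 8: place 9U, 2U left
8 racks × 20U = 160U; used 147U; unused 13U.

13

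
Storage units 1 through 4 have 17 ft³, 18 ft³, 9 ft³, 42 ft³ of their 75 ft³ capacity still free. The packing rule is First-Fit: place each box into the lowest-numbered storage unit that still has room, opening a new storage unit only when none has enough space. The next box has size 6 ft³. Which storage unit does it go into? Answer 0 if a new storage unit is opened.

Storage units with room: storage unit 1 (17 ft³), storage unit 2 (18 ft³), storage unit 3 (9 ft³), storage unit 4 (42 ft³).
The first with room is storage unit 1.

1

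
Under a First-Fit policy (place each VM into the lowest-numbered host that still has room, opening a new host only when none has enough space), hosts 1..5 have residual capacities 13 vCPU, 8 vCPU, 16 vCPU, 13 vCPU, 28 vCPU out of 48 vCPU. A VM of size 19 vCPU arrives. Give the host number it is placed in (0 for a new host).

Hosts with room: host 5 (28 vCPU).
The first with room is host 5.

5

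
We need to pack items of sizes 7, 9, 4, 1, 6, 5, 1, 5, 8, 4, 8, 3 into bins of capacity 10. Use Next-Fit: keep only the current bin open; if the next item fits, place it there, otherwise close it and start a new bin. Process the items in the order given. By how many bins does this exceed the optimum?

3

Next-Fit: [7] [9] [4,1] [6] [5,1] [5] [8] [4] [8] [3] → 10 bins.
Total size 61; any packing needs at least ⌈61/10⌉ = 7 bins.
An optimal packing achieves that bound: [9,1] [8,1] [8] [7,3] [6,4] [5,5] [4] → 7 bins.
Excess: 10 − 7 = 3.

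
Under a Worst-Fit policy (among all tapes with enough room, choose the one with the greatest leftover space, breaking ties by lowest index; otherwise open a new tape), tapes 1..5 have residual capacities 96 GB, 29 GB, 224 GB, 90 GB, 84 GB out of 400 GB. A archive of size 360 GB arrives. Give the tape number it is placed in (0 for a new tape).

No tape has ≥ 360 GB free, so a new tape is opened.

0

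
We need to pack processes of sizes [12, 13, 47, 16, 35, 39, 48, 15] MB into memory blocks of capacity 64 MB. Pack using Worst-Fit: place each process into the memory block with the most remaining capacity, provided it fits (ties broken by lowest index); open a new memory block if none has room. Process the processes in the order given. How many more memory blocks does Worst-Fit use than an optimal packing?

Worst-Fit: [12,13,16] [47] [35,15] [39] [48] → 5 memory blocks.
Total size 225 MB; any packing needs at least ⌈225/64⌉ = 4 memory blocks.
An optimal packing achieves that bound: [48,16] [47,15] [39,13,12] [35] → 4 memory blocks.
Excess: 5 − 4 = 1.

1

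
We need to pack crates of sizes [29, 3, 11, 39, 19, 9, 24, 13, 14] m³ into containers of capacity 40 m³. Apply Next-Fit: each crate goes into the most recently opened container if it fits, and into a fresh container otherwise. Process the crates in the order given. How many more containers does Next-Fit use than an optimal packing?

1

Next-Fit: [29,3] [11] [39] [19,9] [24,13] [14] → 6 containers.
Total size 161 m³; any packing needs at least ⌈161/40⌉ = 5 containers.
An optimal packing achieves that bound: [39] [29,11] [24,14] [19,13,3] [9] → 5 containers.
Excess: 6 − 5 = 1.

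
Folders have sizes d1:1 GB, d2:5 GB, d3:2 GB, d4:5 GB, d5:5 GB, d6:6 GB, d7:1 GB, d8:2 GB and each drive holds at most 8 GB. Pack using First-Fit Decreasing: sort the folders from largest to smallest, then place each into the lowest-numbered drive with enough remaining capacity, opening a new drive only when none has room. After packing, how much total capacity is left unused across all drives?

5

Sorted descending: 6, 5, 5, 5, 2, 2, 1, 1.
Put 6 GB in drive 1; 2 GB remain.
Put 5 GB in drive 2; 3 GB remain.
Put 5 GB in drive 3; 3 GB remain.
Put 5 GB in drive 4; 3 GB remain.
Put 2 GB in drive 1; 0 GB remain.
Put 2 GB in drive 2; 1 GB remain.
Put 1 GB in drive 2; 0 GB remain.
Put 1 GB in drive 3; 2 GB remain.
4 drives × 8 GB = 32 GB; used 27 GB; unused 5 GB.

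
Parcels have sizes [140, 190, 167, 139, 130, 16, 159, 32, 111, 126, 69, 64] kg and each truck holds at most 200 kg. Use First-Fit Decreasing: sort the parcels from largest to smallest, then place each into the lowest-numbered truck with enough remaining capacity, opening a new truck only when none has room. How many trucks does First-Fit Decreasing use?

Sorted descending: 190, 167, 159, 140, 139, 130, 126, 111, 69, 64, 32, 16.
190 kg → truck 1 (remaining 10 kg)
167 kg → truck 2 (remaining 33 kg)
159 kg → truck 3 (remaining 41 kg)
140 kg → truck 4 (remaining 60 kg)
139 kg → truck 5 (remaining 61 kg)
130 kg → truck 6 (remaining 70 kg)
126 kg → truck 7 (remaining 74 kg)
111 kg → truck 8 (remaining 89 kg)
69 kg → truck 6 (remaining 1 kg)
64 kg → truck 7 (remaining 10 kg)
32 kg → truck 2 (remaining 1 kg)
16 kg → truck 3 (remaining 25 kg)

8 trucks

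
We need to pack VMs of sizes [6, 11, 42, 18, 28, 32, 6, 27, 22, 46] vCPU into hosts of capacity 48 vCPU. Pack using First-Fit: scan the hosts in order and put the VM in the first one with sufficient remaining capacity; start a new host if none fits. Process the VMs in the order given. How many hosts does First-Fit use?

7

6 vCPU → host 1 (remaining 42 vCPU)
11 vCPU → host 1 (remaining 31 vCPU)
42 vCPU → host 2 (remaining 6 vCPU)
18 vCPU → host 1 (remaining 13 vCPU)
28 vCPU → host 3 (remaining 20 vCPU)
32 vCPU → host 4 (remaining 16 vCPU)
6 vCPU → host 1 (remaining 7 vCPU)
27 vCPU → host 5 (remaining 21 vCPU)
22 vCPU → host 6 (remaining 26 vCPU)
46 vCPU → host 7 (remaining 2 vCPU)
Final hosts: [6,11,18,6] [42] [28] [32] [27] [22] [46].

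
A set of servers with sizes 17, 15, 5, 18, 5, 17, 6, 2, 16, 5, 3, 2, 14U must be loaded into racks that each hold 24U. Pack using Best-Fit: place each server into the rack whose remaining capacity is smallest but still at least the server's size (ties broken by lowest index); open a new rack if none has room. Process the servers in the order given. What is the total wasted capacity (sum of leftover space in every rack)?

17U → rack 1 (remaining 7U)
15U → rack 2 (remaining 9U)
5U → rack 1 (remaining 2U)
18U → rack 3 (remaining 6U)
5U → rack 3 (remaining 1U)
17U → rack 4 (remaining 7U)
6U → rack 4 (remaining 1U)
2U → rack 1 (remaining 0U)
16U → rack 5 (remaining 8U)
5U → rack 5 (remaining 3U)
3U → rack 5 (remaining 0U)
2U → rack 2 (remaining 7U)
14U → rack 6 (remaining 10U)
6 racks × 24U = 144U; used 125U; unused 19U.

19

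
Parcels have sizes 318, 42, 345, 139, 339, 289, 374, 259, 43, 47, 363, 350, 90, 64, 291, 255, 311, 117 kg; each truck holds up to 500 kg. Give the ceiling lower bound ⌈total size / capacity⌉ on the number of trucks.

9 trucks

Total size = 318 + 42 + 345 + 139 + 339 + 289 + 374 + 259 + 43 + 47 + 363 + 350 + 90 + 64 + 291 + 255 + 311 + 117 = 4036 kg.
⌈4036 / 500⌉ = 9.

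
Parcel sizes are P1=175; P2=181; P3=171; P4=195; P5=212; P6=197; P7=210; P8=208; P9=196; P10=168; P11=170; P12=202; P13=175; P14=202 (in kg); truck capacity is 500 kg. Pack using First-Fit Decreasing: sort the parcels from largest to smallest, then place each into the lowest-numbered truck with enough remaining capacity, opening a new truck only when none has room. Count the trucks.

Sorted descending: 212, 210, 208, 202, 202, 197, 196, 195, 181, 175, 175, 171, 170, 168.
Put 212 kg in truck 1; 288 kg remain.
Put 210 kg in truck 1; 78 kg remain.
Put 208 kg in truck 2; 292 kg remain.
Put 202 kg in truck 2; 90 kg remain.
Put 202 kg in truck 3; 298 kg remain.
Put 197 kg in truck 3; 101 kg remain.
Put 196 kg in truck 4; 304 kg remain.
Put 195 kg in truck 4; 109 kg remain.
Put 181 kg in truck 5; 319 kg remain.
Put 175 kg in truck 5; 144 kg remain.
Put 175 kg in truck 6; 325 kg remain.
Put 171 kg in truck 6; 154 kg remain.
Put 170 kg in truck 7; 330 kg remain.
Put 168 kg in truck 7; 162 kg remain.

7 trucks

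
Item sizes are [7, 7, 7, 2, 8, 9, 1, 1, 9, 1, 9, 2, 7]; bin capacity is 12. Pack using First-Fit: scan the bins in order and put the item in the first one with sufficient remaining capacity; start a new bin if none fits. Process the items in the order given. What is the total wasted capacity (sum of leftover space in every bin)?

bin 1: place 7, 5 left
bin 2: place 7, 5 left
bin 3: place 7, 5 left
bin 1: place 2, 3 left
bin 4: place 8, 4 left
bin 5: place 9, 3 left
bin 1: place 1, 2 left
bin 1: place 1, 1 left
bin 6: place 9, 3 left
bin 1: place 1, 0 left
bin 7: place 9, 3 left
bin 2: place 2, 3 left
bin 8: place 7, 5 left
8 bins × 12 = 96; used 70; unused 26.

26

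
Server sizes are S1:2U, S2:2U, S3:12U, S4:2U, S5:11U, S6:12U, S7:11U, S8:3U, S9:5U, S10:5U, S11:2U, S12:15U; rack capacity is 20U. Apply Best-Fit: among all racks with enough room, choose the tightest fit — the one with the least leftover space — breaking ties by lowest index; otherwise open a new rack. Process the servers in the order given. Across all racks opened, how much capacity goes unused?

18

S1 (2U) → rack 1 (remaining 18U)
S2 (2U) → rack 1 (remaining 16U)
S3 (12U) → rack 1 (remaining 4U)
S4 (2U) → rack 1 (remaining 2U)
S5 (11U) → rack 2 (remaining 9U)
S6 (12U) → rack 3 (remaining 8U)
S7 (11U) → rack 4 (remaining 9U)
S8 (3U) → rack 3 (remaining 5U)
S9 (5U) → rack 3 (remaining 0U)
S10 (5U) → rack 2 (remaining 4U)
S11 (2U) → rack 1 (remaining 0U)
S12 (15U) → rack 5 (remaining 5U)
5 racks × 20U = 100U; used 82U; unused 18U.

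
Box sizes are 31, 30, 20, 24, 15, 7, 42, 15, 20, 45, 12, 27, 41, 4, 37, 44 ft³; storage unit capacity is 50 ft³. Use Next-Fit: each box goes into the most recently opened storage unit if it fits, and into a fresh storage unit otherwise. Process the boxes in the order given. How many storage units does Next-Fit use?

10

Put 31 ft³ in storage unit 1; 19 ft³ remain.
Put 30 ft³ in storage unit 2; 20 ft³ remain.
Put 20 ft³ in storage unit 2; 0 ft³ remain.
Put 24 ft³ in storage unit 3; 26 ft³ remain.
Put 15 ft³ in storage unit 3; 11 ft³ remain.
Put 7 ft³ in storage unit 3; 4 ft³ remain.
Put 42 ft³ in storage unit 4; 8 ft³ remain.
Put 15 ft³ in storage unit 5; 35 ft³ remain.
Put 20 ft³ in storage unit 5; 15 ft³ remain.
Put 45 ft³ in storage unit 6; 5 ft³ remain.
Put 12 ft³ in storage unit 7; 38 ft³ remain.
Put 27 ft³ in storage unit 7; 11 ft³ remain.
Put 41 ft³ in storage unit 8; 9 ft³ remain.
Put 4 ft³ in storage unit 8; 5 ft³ remain.
Put 37 ft³ in storage unit 9; 13 ft³ remain.
Put 44 ft³ in storage unit 10; 6 ft³ remain.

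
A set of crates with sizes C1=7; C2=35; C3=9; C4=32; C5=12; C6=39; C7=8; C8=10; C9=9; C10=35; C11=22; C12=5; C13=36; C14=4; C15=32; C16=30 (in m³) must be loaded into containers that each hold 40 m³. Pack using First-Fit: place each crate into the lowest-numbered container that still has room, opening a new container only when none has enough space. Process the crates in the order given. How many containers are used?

10

Put C1 (7 m³) in container 1; 33 m³ remain.
Put C2 (35 m³) in container 2; 5 m³ remain.
Put C3 (9 m³) in container 1; 24 m³ remain.
Put C4 (32 m³) in container 3; 8 m³ remain.
Put C5 (12 m³) in container 1; 12 m³ remain.
Put C6 (39 m³) in container 4; 1 m³ remain.
Put C7 (8 m³) in container 1; 4 m³ remain.
Put C8 (10 m³) in container 5; 30 m³ remain.
Put C9 (9 m³) in container 5; 21 m³ remain.
Put C10 (35 m³) in container 6; 5 m³ remain.
Put C11 (22 m³) in container 7; 18 m³ remain.
Put C12 (5 m³) in container 2; 0 m³ remain.
Put C13 (36 m³) in container 8; 4 m³ remain.
Put C14 (4 m³) in container 1; 0 m³ remain.
Put C15 (32 m³) in container 9; 8 m³ remain.
Put C16 (30 m³) in container 10; 10 m³ remain.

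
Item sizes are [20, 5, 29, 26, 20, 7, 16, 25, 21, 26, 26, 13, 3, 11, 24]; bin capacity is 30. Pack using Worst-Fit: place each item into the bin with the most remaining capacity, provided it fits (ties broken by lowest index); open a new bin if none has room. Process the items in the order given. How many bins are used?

20 → bin 1 (remaining 10)
5 → bin 1 (remaining 5)
29 → bin 2 (remaining 1)
26 → bin 3 (remaining 4)
20 → bin 4 (remaining 10)
7 → bin 4 (remaining 3)
16 → bin 5 (remaining 14)
25 → bin 6 (remaining 5)
21 → bin 7 (remaining 9)
26 → bin 8 (remaining 4)
26 → bin 9 (remaining 4)
13 → bin 5 (remaining 1)
3 → bin 7 (remaining 6)
11 → bin 10 (remaining 19)
24 → bin 11 (remaining 6)
Final bins: [20,5] [29] [26] [20,7] [16,13] [25] [21,3] [26] [26] [11] [24].

11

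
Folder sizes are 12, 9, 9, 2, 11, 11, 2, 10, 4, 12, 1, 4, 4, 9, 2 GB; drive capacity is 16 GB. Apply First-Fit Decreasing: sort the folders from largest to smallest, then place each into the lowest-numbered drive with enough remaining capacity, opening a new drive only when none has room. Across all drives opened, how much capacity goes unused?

26

Sorted descending: 12, 12, 11, 11, 10, 9, 9, 9, 4, 4, 4, 2, 2, 2, 1.
12 GB → drive 1 (remaining 4 GB)
12 GB → drive 2 (remaining 4 GB)
11 GB → drive 3 (remaining 5 GB)
11 GB → drive 4 (remaining 5 GB)
10 GB → drive 5 (remaining 6 GB)
9 GB → drive 6 (remaining 7 GB)
9 GB → drive 7 (remaining 7 GB)
9 GB → drive 8 (remaining 7 GB)
4 GB → drive 1 (remaining 0 GB)
4 GB → drive 2 (remaining 0 GB)
4 GB → drive 3 (remaining 1 GB)
2 GB → drive 4 (remaining 3 GB)
2 GB → drive 4 (remaining 1 GB)
2 GB → drive 5 (remaining 4 GB)
1 GB → drive 3 (remaining 0 GB)
8 drives × 16 GB = 128 GB; used 102 GB; unused 26 GB.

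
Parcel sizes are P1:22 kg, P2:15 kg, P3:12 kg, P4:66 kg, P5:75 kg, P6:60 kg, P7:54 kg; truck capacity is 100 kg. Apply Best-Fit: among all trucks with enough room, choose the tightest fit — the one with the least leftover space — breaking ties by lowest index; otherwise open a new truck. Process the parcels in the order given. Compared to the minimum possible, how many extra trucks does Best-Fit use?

1

Best-Fit: [22,15,12] [66] [75] [60] [54] → 5 trucks.
Total size 304 kg; any packing needs at least ⌈304/100⌉ = 4 trucks.
An optimal packing achieves that bound: [75,22] [66,15,12] [60] [54] → 4 trucks.
Excess: 5 − 4 = 1.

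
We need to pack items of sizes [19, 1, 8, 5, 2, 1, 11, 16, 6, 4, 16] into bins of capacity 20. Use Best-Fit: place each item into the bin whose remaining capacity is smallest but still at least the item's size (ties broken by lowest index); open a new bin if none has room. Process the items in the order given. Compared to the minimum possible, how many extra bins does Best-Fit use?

Best-Fit: [19,1] [8,5,2,1,4] [11,6] [16] [16] → 5 bins.
Total size 89; any packing needs at least ⌈89/20⌉ = 5 bins.
So 5 is already optimal.

0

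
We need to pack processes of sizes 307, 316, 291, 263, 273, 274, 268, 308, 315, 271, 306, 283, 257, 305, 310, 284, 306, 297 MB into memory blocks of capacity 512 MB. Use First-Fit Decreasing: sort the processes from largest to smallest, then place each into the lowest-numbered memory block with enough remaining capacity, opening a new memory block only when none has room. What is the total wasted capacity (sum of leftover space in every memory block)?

Sorted descending: 316, 315, 310, 308, 307, 306, 306, 305, 297, 291, 284, 283, 274, 273, 271, 268, 263, 257.
Put 316 MB in memory block 1; 196 MB remain.
Put 315 MB in memory block 2; 197 MB remain.
Put 310 MB in memory block 3; 202 MB remain.
Put 308 MB in memory block 4; 204 MB remain.
Put 307 MB in memory block 5; 205 MB remain.
Put 306 MB in memory block 6; 206 MB remain.
Put 306 MB in memory block 7; 206 MB remain.
Put 305 MB in memory block 8; 207 MB remain.
Put 297 MB in memory block 9; 215 MB remain.
Put 291 MB in memory block 10; 221 MB remain.
Put 284 MB in memory block 11; 228 MB remain.
Put 283 MB in memory block 12; 229 MB remain.
Put 274 MB in memory block 13; 238 MB remain.
Put 273 MB in memory block 14; 239 MB remain.
Put 271 MB in memory block 15; 241 MB remain.
Put 268 MB in memory block 16; 244 MB remain.
Put 263 MB in memory block 17; 249 MB remain.
Put 257 MB in memory block 18; 255 MB remain.
18 memory blocks × 512 MB = 9216 MB; used 5234 MB; unused 3982 MB.

3982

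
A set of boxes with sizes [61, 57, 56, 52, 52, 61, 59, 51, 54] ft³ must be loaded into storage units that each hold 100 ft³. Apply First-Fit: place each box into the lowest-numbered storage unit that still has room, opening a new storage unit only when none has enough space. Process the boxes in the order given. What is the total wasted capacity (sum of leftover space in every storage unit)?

397

61 ft³ → storage unit 1 (remaining 39 ft³)
57 ft³ → storage unit 2 (remaining 43 ft³)
56 ft³ → storage unit 3 (remaining 44 ft³)
52 ft³ → storage unit 4 (remaining 48 ft³)
52 ft³ → storage unit 5 (remaining 48 ft³)
61 ft³ → storage unit 6 (remaining 39 ft³)
59 ft³ → storage unit 7 (remaining 41 ft³)
51 ft³ → storage unit 8 (remaining 49 ft³)
54 ft³ → storage unit 9 (remaining 46 ft³)
9 storage units × 100 ft³ = 900 ft³; used 503 ft³; unused 397 ft³.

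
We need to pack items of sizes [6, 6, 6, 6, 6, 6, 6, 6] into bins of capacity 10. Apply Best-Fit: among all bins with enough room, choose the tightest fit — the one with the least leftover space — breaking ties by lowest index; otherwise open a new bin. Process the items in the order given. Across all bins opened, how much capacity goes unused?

Put 6 in bin 1; 4 remain.
Put 6 in bin 2; 4 remain.
Put 6 in bin 3; 4 remain.
Put 6 in bin 4; 4 remain.
Put 6 in bin 5; 4 remain.
Put 6 in bin 6; 4 remain.
Put 6 in bin 7; 4 remain.
Put 6 in bin 8; 4 remain.
8 bins × 10 = 80; used 48; unused 32.

32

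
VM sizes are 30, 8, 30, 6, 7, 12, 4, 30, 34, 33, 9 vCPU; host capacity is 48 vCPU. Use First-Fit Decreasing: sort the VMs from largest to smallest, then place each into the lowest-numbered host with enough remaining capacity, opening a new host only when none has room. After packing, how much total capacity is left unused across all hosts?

Sorted descending: 34, 33, 30, 30, 30, 12, 9, 8, 7, 6, 4.
host 1: place 34 vCPU, 14 vCPU left
host 2: place 33 vCPU, 15 vCPU left
host 3: place 30 vCPU, 18 vCPU left
host 4: place 30 vCPU, 18 vCPU left
host 5: place 30 vCPU, 18 vCPU left
host 1: place 12 vCPU, 2 vCPU left
host 2: place 9 vCPU, 6 vCPU left
host 3: place 8 vCPU, 10 vCPU left
host 3: place 7 vCPU, 3 vCPU left
host 2: place 6 vCPU, 0 vCPU left
host 4: place 4 vCPU, 14 vCPU left
5 hosts × 48 vCPU = 240 vCPU; used 203 vCPU; unused 37 vCPU.

37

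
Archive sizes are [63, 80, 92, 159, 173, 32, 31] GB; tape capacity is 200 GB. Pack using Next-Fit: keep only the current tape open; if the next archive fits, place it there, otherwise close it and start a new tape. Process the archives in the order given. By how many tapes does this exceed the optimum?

1

Next-Fit: [63,80] [92] [159] [173] [32,31] → 5 tapes.
Total size 630 GB; any packing needs at least ⌈630/200⌉ = 4 tapes.
An optimal packing achieves that bound: [173] [159,32] [92,80] [63,31] → 4 tapes.
Excess: 5 − 4 = 1.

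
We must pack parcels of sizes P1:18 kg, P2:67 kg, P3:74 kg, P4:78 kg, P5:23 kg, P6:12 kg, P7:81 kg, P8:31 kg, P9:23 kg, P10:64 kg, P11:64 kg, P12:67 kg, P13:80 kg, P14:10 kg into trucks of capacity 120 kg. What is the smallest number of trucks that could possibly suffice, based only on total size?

6

Total size = 18 + 67 + 74 + 78 + 23 + 12 + 81 + 31 + 23 + 64 + 64 + 67 + 80 + 10 = 692 kg.
⌈692 / 120⌉ = 6.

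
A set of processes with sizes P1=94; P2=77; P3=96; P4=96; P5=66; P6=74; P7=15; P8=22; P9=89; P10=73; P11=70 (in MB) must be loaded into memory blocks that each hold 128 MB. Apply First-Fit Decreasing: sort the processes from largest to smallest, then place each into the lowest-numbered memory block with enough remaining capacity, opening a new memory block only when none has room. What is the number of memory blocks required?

9

Sorted descending: 96, 96, 94, 89, 77, 74, 73, 70, 66, 22, 15.
Put 96 MB in memory block 1; 32 MB remain.
Put 96 MB in memory block 2; 32 MB remain.
Put 94 MB in memory block 3; 34 MB remain.
Put 89 MB in memory block 4; 39 MB remain.
Put 77 MB in memory block 5; 51 MB remain.
Put 74 MB in memory block 6; 54 MB remain.
Put 73 MB in memory block 7; 55 MB remain.
Put 70 MB in memory block 8; 58 MB remain.
Put 66 MB in memory block 9; 62 MB remain.
Put 22 MB in memory block 1; 10 MB remain.
Put 15 MB in memory block 2; 17 MB remain.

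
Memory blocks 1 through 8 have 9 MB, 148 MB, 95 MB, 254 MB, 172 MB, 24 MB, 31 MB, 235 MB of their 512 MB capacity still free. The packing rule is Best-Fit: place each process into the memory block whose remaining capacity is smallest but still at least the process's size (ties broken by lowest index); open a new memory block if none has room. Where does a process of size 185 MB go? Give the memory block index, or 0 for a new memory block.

Memory blocks with room: memory block 4 (254 MB), memory block 8 (235 MB).
Tightest fit is memory block 8 with 235 MB free.

8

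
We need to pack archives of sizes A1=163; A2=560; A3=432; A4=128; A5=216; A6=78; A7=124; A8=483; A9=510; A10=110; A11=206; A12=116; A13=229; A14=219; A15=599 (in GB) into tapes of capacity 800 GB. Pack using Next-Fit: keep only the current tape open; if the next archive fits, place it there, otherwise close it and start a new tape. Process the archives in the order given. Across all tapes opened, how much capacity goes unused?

627

Put A1 (163 GB) in tape 1; 637 GB remain.
Put A2 (560 GB) in tape 1; 77 GB remain.
Put A3 (432 GB) in tape 2; 368 GB remain.
Put A4 (128 GB) in tape 2; 240 GB remain.
Put A5 (216 GB) in tape 2; 24 GB remain.
Put A6 (78 GB) in tape 3; 722 GB remain.
Put A7 (124 GB) in tape 3; 598 GB remain.
Put A8 (483 GB) in tape 3; 115 GB remain.
Put A9 (510 GB) in tape 4; 290 GB remain.
Put A10 (110 GB) in tape 4; 180 GB remain.
Put A11 (206 GB) in tape 5; 594 GB remain.
Put A12 (116 GB) in tape 5; 478 GB remain.
Put A13 (229 GB) in tape 5; 249 GB remain.
Put A14 (219 GB) in tape 5; 30 GB remain.
Put A15 (599 GB) in tape 6; 201 GB remain.
6 tapes × 800 GB = 4800 GB; used 4173 GB; unused 627 GB.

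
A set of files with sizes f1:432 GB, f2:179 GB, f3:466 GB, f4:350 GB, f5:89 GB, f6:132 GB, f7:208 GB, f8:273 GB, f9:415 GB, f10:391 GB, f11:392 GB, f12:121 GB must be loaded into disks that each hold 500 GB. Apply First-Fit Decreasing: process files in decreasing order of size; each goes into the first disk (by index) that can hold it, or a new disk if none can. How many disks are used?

Sorted descending: 466, 432, 415, 392, 391, 350, 273, 208, 179, 132, 121, 89.
disk 1: place 466 GB, 34 GB left
disk 2: place 432 GB, 68 GB left
disk 3: place 415 GB, 85 GB left
disk 4: place 392 GB, 108 GB left
disk 5: place 391 GB, 109 GB left
disk 6: place 350 GB, 150 GB left
disk 7: place 273 GB, 227 GB left
disk 7: place 208 GB, 19 GB left
disk 8: place 179 GB, 321 GB left
disk 6: place 132 GB, 18 GB left
disk 8: place 121 GB, 200 GB left
disk 4: place 89 GB, 19 GB left

8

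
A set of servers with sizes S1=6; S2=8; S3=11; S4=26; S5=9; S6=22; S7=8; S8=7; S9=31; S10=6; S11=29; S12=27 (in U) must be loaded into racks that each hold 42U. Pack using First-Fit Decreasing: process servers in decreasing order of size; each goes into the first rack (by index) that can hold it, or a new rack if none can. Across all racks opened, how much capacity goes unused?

20

Sorted descending: 31, 29, 27, 26, 22, 11, 9, 8, 8, 7, 6, 6.
31U → rack 1 (remaining 11U)
29U → rack 2 (remaining 13U)
27U → rack 3 (remaining 15U)
26U → rack 4 (remaining 16U)
22U → rack 5 (remaining 20U)
11U → rack 1 (remaining 0U)
9U → rack 2 (remaining 4U)
8U → rack 3 (remaining 7U)
8U → rack 4 (remaining 8U)
7U → rack 3 (remaining 0U)
6U → rack 4 (remaining 2U)
6U → rack 5 (remaining 14U)
5 racks × 42U = 210U; used 190U; unused 20U.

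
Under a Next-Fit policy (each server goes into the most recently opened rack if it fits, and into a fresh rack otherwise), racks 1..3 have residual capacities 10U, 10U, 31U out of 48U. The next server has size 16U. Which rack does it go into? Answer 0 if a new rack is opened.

3

Next-Fit only looks at rack 3, which has 31U free.
16U fits there.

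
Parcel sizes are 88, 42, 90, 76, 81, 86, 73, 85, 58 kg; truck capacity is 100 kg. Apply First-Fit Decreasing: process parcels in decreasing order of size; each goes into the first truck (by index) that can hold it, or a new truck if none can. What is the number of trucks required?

8

Sorted descending: 90, 88, 86, 85, 81, 76, 73, 58, 42.
truck 1: place 90 kg, 10 kg left
truck 2: place 88 kg, 12 kg left
truck 3: place 86 kg, 14 kg left
truck 4: place 85 kg, 15 kg left
truck 5: place 81 kg, 19 kg left
truck 6: place 76 kg, 24 kg left
truck 7: place 73 kg, 27 kg left
truck 8: place 58 kg, 42 kg left
truck 8: place 42 kg, 0 kg left
Final trucks: [90] [88] [86] [85] [81] [76] [73] [58,42].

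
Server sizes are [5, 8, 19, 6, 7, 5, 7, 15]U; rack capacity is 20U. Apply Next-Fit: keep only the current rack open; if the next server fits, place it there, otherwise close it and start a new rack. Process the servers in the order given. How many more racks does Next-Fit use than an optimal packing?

1

Next-Fit: [5,8] [19] [6,7,5] [7] [15] → 5 racks.
Total size 72U; any packing needs at least ⌈72/20⌉ = 4 racks.
An optimal packing achieves that bound: [19] [15,5] [8,7,5] [7,6] → 4 racks.
Excess: 5 − 4 = 1.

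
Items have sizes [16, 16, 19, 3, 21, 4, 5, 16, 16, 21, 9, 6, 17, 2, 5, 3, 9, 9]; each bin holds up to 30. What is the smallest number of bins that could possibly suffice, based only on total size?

Total size = 16 + 16 + 19 + 3 + 21 + 4 + 5 + 16 + 16 + 21 + 9 + 6 + 17 + 2 + 5 + 3 + 9 + 9 = 197.
⌈197 / 30⌉ = 7.

7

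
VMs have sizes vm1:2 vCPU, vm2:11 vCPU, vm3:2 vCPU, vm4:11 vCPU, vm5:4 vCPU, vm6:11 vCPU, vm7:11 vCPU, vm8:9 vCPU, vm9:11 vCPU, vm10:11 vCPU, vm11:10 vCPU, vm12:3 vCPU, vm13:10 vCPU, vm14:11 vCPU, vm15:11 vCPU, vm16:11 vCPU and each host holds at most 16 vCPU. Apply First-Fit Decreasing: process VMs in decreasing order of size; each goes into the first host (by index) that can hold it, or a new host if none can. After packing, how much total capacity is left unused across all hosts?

Sorted descending: 11, 11, 11, 11, 11, 11, 11, 11, 11, 10, 10, 9, 4, 3, 2, 2.
host 1: place 11 vCPU, 5 vCPU left
host 2: place 11 vCPU, 5 vCPU left
host 3: place 11 vCPU, 5 vCPU left
host 4: place 11 vCPU, 5 vCPU left
host 5: place 11 vCPU, 5 vCPU left
host 6: place 11 vCPU, 5 vCPU left
host 7: place 11 vCPU, 5 vCPU left
host 8: place 11 vCPU, 5 vCPU left
host 9: place 11 vCPU, 5 vCPU left
host 10: place 10 vCPU, 6 vCPU left
host 11: place 10 vCPU, 6 vCPU left
host 12: place 9 vCPU, 7 vCPU left
host 1: place 4 vCPU, 1 vCPU left
host 2: place 3 vCPU, 2 vCPU left
host 2: place 2 vCPU, 0 vCPU left
host 3: place 2 vCPU, 3 vCPU left
12 hosts × 16 vCPU = 192 vCPU; used 139 vCPU; unused 53 vCPU.

53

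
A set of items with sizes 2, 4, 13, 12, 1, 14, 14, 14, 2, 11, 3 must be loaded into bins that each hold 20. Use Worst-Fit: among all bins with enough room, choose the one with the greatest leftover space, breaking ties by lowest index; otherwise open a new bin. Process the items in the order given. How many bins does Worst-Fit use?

6

Put 2 in bin 1; 18 remain.
Put 4 in bin 1; 14 remain.
Put 13 in bin 1; 1 remain.
Put 12 in bin 2; 8 remain.
Put 1 in bin 2; 7 remain.
Put 14 in bin 3; 6 remain.
Put 14 in bin 4; 6 remain.
Put 14 in bin 5; 6 remain.
Put 2 in bin 2; 5 remain.
Put 11 in bin 6; 9 remain.
Put 3 in bin 6; 6 remain.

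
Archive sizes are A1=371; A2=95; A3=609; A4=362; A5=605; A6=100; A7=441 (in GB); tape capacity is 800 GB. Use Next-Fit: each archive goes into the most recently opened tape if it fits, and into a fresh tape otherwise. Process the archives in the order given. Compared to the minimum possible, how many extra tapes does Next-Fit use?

1

Next-Fit: [371,95] [609] [362] [605,100] [441] → 5 tapes.
Total size 2583 GB; any packing needs at least ⌈2583/800⌉ = 4 tapes.
An optimal packing achieves that bound: [609,100] [605,95] [441] [371,362] → 4 tapes.
Excess: 5 − 4 = 1.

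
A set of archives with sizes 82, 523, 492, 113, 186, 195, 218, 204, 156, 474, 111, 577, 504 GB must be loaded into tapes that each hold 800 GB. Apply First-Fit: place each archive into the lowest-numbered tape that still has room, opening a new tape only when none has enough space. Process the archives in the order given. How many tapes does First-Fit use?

tape 1: place 82 GB, 718 GB left
tape 1: place 523 GB, 195 GB left
tape 2: place 492 GB, 308 GB left
tape 1: place 113 GB, 82 GB left
tape 2: place 186 GB, 122 GB left
tape 3: place 195 GB, 605 GB left
tape 3: place 218 GB, 387 GB left
tape 3: place 204 GB, 183 GB left
tape 3: place 156 GB, 27 GB left
tape 4: place 474 GB, 326 GB left
tape 2: place 111 GB, 11 GB left
tape 5: place 577 GB, 223 GB left
tape 6: place 504 GB, 296 GB left

6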